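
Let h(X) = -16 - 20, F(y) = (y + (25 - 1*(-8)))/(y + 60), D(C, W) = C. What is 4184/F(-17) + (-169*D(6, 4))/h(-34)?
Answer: 33818/3 ≈ 11273.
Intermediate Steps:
F(y) = (33 + y)/(60 + y) (F(y) = (y + (25 + 8))/(60 + y) = (y + 33)/(60 + y) = (33 + y)/(60 + y))
h(X) = -36
4184/F(-17) + (-169*D(6, 4))/h(-34) = 4184/(((33 - 17)/(60 - 17))) - 169*6/(-36) = 4184/((16/43)) - 1014*(-1/36) = 4184/(((1/43)*16)) + 169/6 = 4184/(16/43) + 169/6 = 4184*(43/16) + 169/6 = 22489/2 + 169/6 = 33818/3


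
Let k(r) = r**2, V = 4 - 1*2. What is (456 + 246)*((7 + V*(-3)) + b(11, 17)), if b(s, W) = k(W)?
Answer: 203580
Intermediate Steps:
V = 2 (V = 4 - 2 = 2)
b(s, W) = W**2
(456 + 246)*((7 + V*(-3)) + b(11, 17)) = (456 + 246)*((7 + 2*(-3)) + 17**2) = 702*((7 - 6) + 289) = 702*(1 + 289) = 702*290 = 203580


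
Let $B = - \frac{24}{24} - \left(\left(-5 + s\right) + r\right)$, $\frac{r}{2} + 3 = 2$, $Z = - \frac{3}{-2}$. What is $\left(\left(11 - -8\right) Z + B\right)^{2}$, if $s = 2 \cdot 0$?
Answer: $\frac{4761}{4} \approx 1190.3$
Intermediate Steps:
$Z = \frac{3}{2}$ ($Z = \left(-3\right) \left(- \frac{1}{2}\right) = \frac{3}{2} \approx 1.5$)
$s = 0$
$r = -2$ ($r = -6 + 2 \cdot 2 = -6 + 4 = -2$)
$B = 6$ ($B = - \frac{24}{24} - \left(\left(-5 + 0\right) - 2\right) = \left(-24\right) \frac{1}{24} - \left(-5 - 2\right) = -1 - -7 = -1 + 7 = 6$)
$\left(\left(11 - -8\right) Z + B\right)^{2} = \left(\left(11 - -8\right) \frac{3}{2} + 6\right)^{2} = \left(\left(11 + 8\right) \frac{3}{2} + 6\right)^{2} = \left(19 \cdot \frac{3}{2} + 6\right)^{2} = \left(\frac{57}{2} + 6\right)^{2} = \left(\frac{69}{2}\right)^{2} = \frac{4761}{4}$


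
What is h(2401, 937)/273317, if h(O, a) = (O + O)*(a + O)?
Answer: 16029076/273317 ≈ 58.646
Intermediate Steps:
h(O, a) = 2*O*(O + a) (h(O, a) = (2*O)*(O + a) = 2*O*(O + a))
h(2401, 937)/273317 = (2*2401*(2401 + 937))/273317 = (2*2401*3338)*(1/273317) = 16029076*(1/273317) = 16029076/273317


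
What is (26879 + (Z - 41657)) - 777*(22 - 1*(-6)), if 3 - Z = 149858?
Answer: -186389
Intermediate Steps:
Z = -149855 (Z = 3 - 1*149858 = 3 - 149858 = -149855)
(26879 + (Z - 41657)) - 777*(22 - 1*(-6)) = (26879 + (-149855 - 41657)) - 777*(22 - 1*(-6)) = (26879 - 191512) - 777*(22 + 6) = -164633 - 777*28 = -164633 - 21756 = -186389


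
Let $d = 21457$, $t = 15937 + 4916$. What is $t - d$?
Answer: $-604$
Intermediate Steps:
$t = 20853$
$t - d = 20853 - 21457 = -604$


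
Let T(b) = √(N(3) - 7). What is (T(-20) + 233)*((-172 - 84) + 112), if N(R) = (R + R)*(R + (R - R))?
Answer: -33552 - 144*√11 ≈ -34030.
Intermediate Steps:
N(R) = 2*R² (N(R) = (2*R)*(R + 0) = (2*R)*R = 2*R²)
T(b) = √11 (T(b) = √(2*3² - 7) = √(2*9 - 7) = √(18 - 7) = √11)
(T(-20) + 233)*((-172 - 84) + 112) = (√11 + 233)*((-172 - 84) + 112) = (233 + √11)*(-256 + 112) = (233 + √11)*(-144) = -33552 - 144*√11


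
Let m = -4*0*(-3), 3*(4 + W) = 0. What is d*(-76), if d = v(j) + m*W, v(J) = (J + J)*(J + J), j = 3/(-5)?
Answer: -2736/25 ≈ -109.44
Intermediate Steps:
j = -⅗ (j = 3*(-⅕) = -⅗ ≈ -0.60000)
W = -4 (W = -4 + (⅓)*0 = -4 + 0 = -4)
v(J) = 4*J² (v(J) = (2*J)*(2*J) = 4*J²)
m = 0 (m = 0*(-3) = 0)
d = 36/25 (d = 4*(-⅗)² + 0*(-4) = 4*(9/25) + 0 = 36/25 + 0 = 36/25 ≈ 1.4400)
d*(-76) = (36/25)*(-76) = -2736/25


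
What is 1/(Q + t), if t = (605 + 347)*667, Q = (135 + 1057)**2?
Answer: 1/2055848 ≈ 4.8642e-7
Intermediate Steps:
Q = 1420864 (Q = 1192**2 = 1420864)
t = 634984 (t = 952*667 = 634984)
1/(Q + t) = 1/(1420864 + 634984) = 1/2055848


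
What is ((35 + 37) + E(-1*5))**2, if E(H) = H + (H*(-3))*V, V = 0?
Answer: 4489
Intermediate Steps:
E(H) = H (E(H) = H + (H*(-3))*0 = H - 3*H*0 = H + 0 = H)
((35 + 37) + E(-1*5))**2 = ((35 + 37) - 1*5)**2 = (72 - 5)**2 = 67**2 = 4489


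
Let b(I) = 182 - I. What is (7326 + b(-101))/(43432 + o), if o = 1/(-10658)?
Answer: 81096722/462898255 ≈ 0.17519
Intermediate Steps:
o = -1/10658 ≈ -9.3826e-5
(7326 + b(-101))/(43432 + o) = (7326 + (182 - 1*(-101)))/(43432 - 1/10658) = (7326 + (182 + 101))/(462898255/10658) = (7326 + 283)*(10658/462898255) = 7609*(10658/462898255) = 81096722/462898255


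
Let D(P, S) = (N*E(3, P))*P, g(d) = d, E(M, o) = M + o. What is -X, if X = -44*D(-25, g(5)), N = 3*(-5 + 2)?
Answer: -217800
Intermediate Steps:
N = -9 (N = 3*(-3) = -9)
D(P, S) = P*(-27 - 9*P) (D(P, S) = (-9*(3 + P))*P = (-27 - 9*P)*P = P*(-27 - 9*P))
X = 217800 (X = -(-396)*(-25)*(3 - 25) = -(-396)*(-25)*(-22) = -44*(-4950) = 217800)
-X = -1*217800 = -217800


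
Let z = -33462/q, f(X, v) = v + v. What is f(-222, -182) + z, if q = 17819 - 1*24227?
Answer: -127725/356 ≈ -358.78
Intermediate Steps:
f(X, v) = 2*v
q = -6408 (q = 17819 - 24227 = -6408)
z = 1859/356 (z = -33462/(-6408) = -33462*(-1/6408) = 1859/356 ≈ 5.2219)
f(-222, -182) + z = 2*(-182) + 1859/356 = -364 + 1859/356 = -127725/356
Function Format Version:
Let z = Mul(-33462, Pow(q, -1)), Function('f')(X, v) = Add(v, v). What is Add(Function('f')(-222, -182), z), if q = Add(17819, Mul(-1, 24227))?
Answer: Rational(-127725, 356) ≈ -358.78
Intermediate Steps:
Function('f')(X, v) = Mul(2, v)
q = -6408 (q = Add(17819, -24227) = -6408)
z = Rational(1859, 356) (z = Mul(-33462, Pow(-6408, -1)) = Mul(-33462, Rational(-1, 6408)) = Rational(1859, 356) ≈ 5.2219)
Add(Function('f')(-222, -182), z) = Add(Mul(2, -182), Rational(1859, 356)) = Add(-364, Rational(1859, 356)) = Rational(-127725, 356)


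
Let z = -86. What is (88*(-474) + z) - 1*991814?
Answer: -1033612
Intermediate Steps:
(88*(-474) + z) - 1*991814 = (88*(-474) - 86) - 1*991814 = (-41712 - 86) - 991814 = -41798 - 991814 = -1033612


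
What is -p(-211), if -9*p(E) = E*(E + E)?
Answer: 89042/9 ≈ 9893.6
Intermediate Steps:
p(E) = -2*E**2/9 (p(E) = -E*(E + E)/9 = -E*2*E/9 = -2*E**2/9)
-p(-211) = -(-2)*(-211)**2/9 = -(-2)*44521/9 = -1*(-89042/9) = 89042/9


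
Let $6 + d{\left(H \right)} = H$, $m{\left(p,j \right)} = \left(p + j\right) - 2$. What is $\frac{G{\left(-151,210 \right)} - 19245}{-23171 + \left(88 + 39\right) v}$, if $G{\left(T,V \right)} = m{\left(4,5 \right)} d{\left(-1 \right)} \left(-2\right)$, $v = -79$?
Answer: $\frac{19147}{33204} \approx 0.57665$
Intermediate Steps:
$m{\left(p,j \right)} = -2 + j + p$ ($m{\left(p,j \right)} = \left(j + p\right) - 2 = -2 + j + p$)
$d{\left(H \right)} = -6 + H$
$G{\left(T,V \right)} = 98$ ($G{\left(T,V \right)} = \left(-2 + 5 + 4\right) \left(-6 - 1\right) \left(-2\right) = 7 \left(-7\right) \left(-2\right) = \left(-49\right) \left(-2\right) = 98$)
$\frac{G{\left(-151,210 \right)} - 19245}{-23171 + \left(88 + 39\right) v} = \frac{98 - 19245}{-23171 + \left(88 + 39\right) \left(-79\right)} = - \frac{19147}{-23171 + 127 \left(-79\right)} = - \frac{19147}{-23171 - 10033} = - \frac{19147}{-33204} = \left(-19147\right) \left(- \frac{1}{33204}\right) = \frac{19147}{33204}$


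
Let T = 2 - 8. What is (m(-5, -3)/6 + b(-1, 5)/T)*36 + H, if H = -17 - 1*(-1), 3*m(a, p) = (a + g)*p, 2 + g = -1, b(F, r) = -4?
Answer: 56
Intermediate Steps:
g = -3 (g = -2 - 1 = -3)
T = -6
m(a, p) = p*(-3 + a)/3 (m(a, p) = ((a - 3)*p)/3 = ((-3 + a)*p)/3 = (p*(-3 + a))/3 = p*(-3 + a)/3)
H = -16 (H = -17 + 1 = -16)
(m(-5, -3)/6 + b(-1, 5)/T)*36 + H = (((⅓)*(-3)*(-3 - 5))/6 - 4/(-6))*36 - 16 = (((⅓)*(-3)*(-8))*(⅙) - 4*(-⅙))*36 - 16 = (8*(⅙) + ⅔)*36 - 16 = (4/3 + ⅔)*36 - 16 = 2*36 - 16 = 72 - 16 = 56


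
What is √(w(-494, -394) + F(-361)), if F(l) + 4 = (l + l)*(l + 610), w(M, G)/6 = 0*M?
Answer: I*√179782 ≈ 424.01*I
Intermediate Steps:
w(M, G) = 0 (w(M, G) = 6*(0*M) = 6*0 = 0)
F(l) = -4 + 2*l*(610 + l) (F(l) = -4 + (l + l)*(l + 610) = -4 + (2*l)*(610 + l) = -4 + 2*l*(610 + l))
√(w(-494, -394) + F(-361)) = √(0 + (-4 + 2*(-361)² + 1220*(-361))) = √(0 + (-4 + 2*130321 - 440420)) = √(0 + (-4 + 260642 - 440420)) = √(0 - 179782) = √(-179782) = I*√179782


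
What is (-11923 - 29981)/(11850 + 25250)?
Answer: -10476/9275 ≈ -1.1295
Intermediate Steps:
(-11923 - 29981)/(11850 + 25250) = -41904/37100 = -41904*1/37100 = -10476/9275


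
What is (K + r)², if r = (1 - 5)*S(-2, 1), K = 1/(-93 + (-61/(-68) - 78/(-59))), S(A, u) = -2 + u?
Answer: 2110744065600/132651109369 ≈ 15.912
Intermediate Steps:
K = -4012/364213 (K = 1/(-93 + (-61*(-1/68) - 78*(-1/59))) = 1/(-93 + (61/68 + 78/59)) = 1/(-93 + 8903/4012) = 1/(-364213/4012) = -4012/364213 ≈ -0.011016)
r = 4 (r = (1 - 5)*(-2 + 1) = -4*(-1) = 4)
(K + r)² = (-4012/364213 + 4)² = (1452840/364213)² = 2110744065600/132651109369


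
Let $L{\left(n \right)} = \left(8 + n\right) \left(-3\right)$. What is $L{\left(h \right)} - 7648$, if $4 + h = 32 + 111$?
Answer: $-8089$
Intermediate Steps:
$h = 139$ ($h = -4 + \left(32 + 111\right) = -4 + 143 = 139$)
$L{\left(n \right)} = -24 - 3 n$
$L{\left(h \right)} - 7648 = \left(-24 - 417\right) - 7648 = -441 - 7648 = -8089$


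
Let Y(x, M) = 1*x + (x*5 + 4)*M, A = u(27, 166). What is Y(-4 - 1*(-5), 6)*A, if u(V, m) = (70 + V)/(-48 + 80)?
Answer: 5335/32 ≈ 166.72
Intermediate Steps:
u(V, m) = 35/16 + V/32 (u(V, m) = (70 + V)/32 = (70 + V)*(1/32) = 35/16 + V/32)
A = 97/32 (A = 35/16 + (1/32)*27 = 35/16 + 27/32 = 97/32 ≈ 3.0313)
Y(x, M) = x + M*(4 + 5*x) (Y(x, M) = x + (5*x + 4)*M = x + (4 + 5*x)*M = x + M*(4 + 5*x))
Y(-4 - 1*(-5), 6)*A = ((-4 - 1*(-5)) + 4*6 + 5*6*(-4 - 1*(-5)))*(97/32) = ((-4 + 5) + 24 + 5*6*(-4 + 5))*(97/32) = (1 + 24 + 5*6*1)*(97/32) = (1 + 24 + 30)*(97/32) = 55*(97/32) = 5335/32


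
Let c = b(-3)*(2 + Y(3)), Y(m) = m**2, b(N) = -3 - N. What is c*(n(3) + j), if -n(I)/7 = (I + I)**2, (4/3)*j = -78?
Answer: 0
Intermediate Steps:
j = -117/2 (j = (3/4)*(-78) = -117/2 ≈ -58.500)
c = 0 (c = (-3 - 1*(-3))*(2 + 3**2) = (-3 + 3)*(2 + 9) = 0*11 = 0)
n(I) = -28*I**2 (n(I) = -7*(I + I)**2 = -7*4*I**2 = -28*I**2)
c*(n(3) + j) = 0*(-28*3**2 - 117/2) = 0*(-28*9 - 117/2) = 0*(-252 - 117/2) = 0*(-621/2) = 0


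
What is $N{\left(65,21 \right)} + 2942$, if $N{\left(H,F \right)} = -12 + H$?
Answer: $2995$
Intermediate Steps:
$N{\left(65,21 \right)} + 2942 = \left(-12 + 65\right) + 2942 = 53 + 2942 = 2995$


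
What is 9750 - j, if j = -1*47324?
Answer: 57074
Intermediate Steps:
j = -47324
9750 - j = 9750 - 1*(-47324) = 9750 + 47324 = 57074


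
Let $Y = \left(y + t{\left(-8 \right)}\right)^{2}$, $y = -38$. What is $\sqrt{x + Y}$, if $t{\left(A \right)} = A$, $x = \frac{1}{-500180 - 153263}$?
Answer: $\frac{\sqrt{903506087337441}}{653443} \approx 46.0$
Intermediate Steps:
$x = - \frac{1}{653443}$ ($x = \frac{1}{-653443} = - \frac{1}{653443} \approx -1.5304 \cdot 10^{-6}$)
$Y = 2116$ ($Y = \left(-38 - 8\right)^{2} = \left(-46\right)^{2} = 2116$)
$\sqrt{x + Y} = \sqrt{- \frac{1}{653443} + 2116} = \sqrt{\frac{1382685387}{653443}} = \frac{\sqrt{903506087337441}}{653443}$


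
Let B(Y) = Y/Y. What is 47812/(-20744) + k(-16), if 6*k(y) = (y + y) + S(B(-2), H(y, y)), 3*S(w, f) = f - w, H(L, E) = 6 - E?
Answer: -50342/7779 ≈ -6.4715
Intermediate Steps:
B(Y) = 1
S(w, f) = -w/3 + f/3 (S(w, f) = (f - w)/3 = -w/3 + f/3)
k(y) = 5/18 + 5*y/18 (k(y) = ((y + y) + (-⅓*1 + (6 - y)/3))/6 = (2*y + (-⅓ + (2 - y/3)))/6 = (2*y + (5/3 - y/3))/6 = (5/3 + 5*y/3)/6 = 5/18 + 5*y/18)
47812/(-20744) + k(-16) = 47812/(-20744) + (5/18 + (5/18)*(-16)) = 47812*(-1/20744) + (5/18 - 40/9) = -11953/5186 - 25/6 = -50342/7779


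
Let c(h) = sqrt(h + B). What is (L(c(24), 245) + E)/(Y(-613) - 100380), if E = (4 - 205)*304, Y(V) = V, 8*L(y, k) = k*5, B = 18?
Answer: 487607/807944 ≈ 0.60352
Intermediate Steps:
c(h) = sqrt(18 + h) (c(h) = sqrt(h + 18) = sqrt(18 + h))
L(y, k) = 5*k/8 (L(y, k) = (k*5)/8 = (5*k)/8 = 5*k/8)
E = -61104 (E = -201*304 = -61104)
(L(c(24), 245) + E)/(Y(-613) - 100380) = ((5/8)*245 - 61104)/(-613 - 100380) = (1225/8 - 61104)/(-100993) = -487607/8*(-1/100993) = 487607/807944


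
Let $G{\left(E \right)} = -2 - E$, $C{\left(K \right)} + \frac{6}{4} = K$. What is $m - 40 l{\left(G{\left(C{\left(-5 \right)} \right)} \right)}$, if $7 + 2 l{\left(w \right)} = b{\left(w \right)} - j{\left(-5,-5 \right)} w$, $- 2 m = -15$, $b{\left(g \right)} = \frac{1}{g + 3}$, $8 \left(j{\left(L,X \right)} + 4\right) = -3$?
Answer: $- \frac{2987}{12} \approx -248.92$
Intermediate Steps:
$C{\left(K \right)} = - \frac{3}{2} + K$
$j{\left(L,X \right)} = - \frac{35}{8}$ ($j{\left(L,X \right)} = -4 + \frac{1}{8} \left(-3\right) = -4 - \frac{3}{8} = - \frac{35}{8}$)
$b{\left(g \right)} = \frac{1}{3 + g}$
$m = \frac{15}{2}$ ($m = \left(- \frac{1}{2}\right) \left(-15\right) = \frac{15}{2} \approx 7.5$)
$l{\left(w \right)} = - \frac{7}{2} + \frac{1}{2 \left(3 + w\right)} + \frac{35 w}{16}$ ($l{\left(w \right)} = - \frac{7}{2} + \frac{\frac{1}{3 + w} - - \frac{35 w}{8}}{2} = - \frac{7}{2} + \frac{\frac{1}{3 + w} + \frac{35 w}{8}}{2} = - \frac{7}{2} + \left(\frac{1}{2 \left(3 + w\right)} + \frac{35 w}{16}\right) = - \frac{7}{2} + \frac{1}{2 \left(3 + w\right)} + \frac{35 w}{16}$)
$m - 40 l{\left(G{\left(C{\left(-5 \right)} \right)} \right)} = \frac{15}{2} - 40 \frac{-160 + 35 \left(-2 - \left(- \frac{3}{2} - 5\right)\right)^{2} + 49 \left(-2 - \left(- \frac{3}{2} - 5\right)\right)}{16 \left(3 - - \frac{9}{2}\right)} = \frac{15}{2} - 40 \frac{-160 + 35 \left(-2 - - \frac{13}{2}\right)^{2} + 49 \left(-2 - - \frac{13}{2}\right)}{16 \left(3 - - \frac{9}{2}\right)} = \frac{15}{2} - 40 \frac{-160 + 35 \left(-2 + \frac{13}{2}\right)^{2} + 49 \left(-2 + \frac{13}{2}\right)}{16 \left(3 + \left(-2 + \frac{13}{2}\right)\right)} = \frac{15}{2} - 40 \frac{-160 + 35 \left(\frac{9}{2}\right)^{2} + 49 \cdot \frac{9}{2}}{16 \left(3 + \frac{9}{2}\right)} = \frac{15}{2} - 40 \frac{-160 + 35 \cdot \frac{81}{4} + \frac{441}{2}}{16 \cdot \frac{15}{2}} = \frac{15}{2} - 40 \cdot \frac{1}{16} \cdot \frac{2}{15} \left(-160 + \frac{2835}{4} + \frac{441}{2}\right) = \frac{15}{2} - 40 \cdot \frac{1}{16} \cdot \frac{2}{15} \cdot \frac{3077}{4} = \frac{15}{2} - \frac{3077}{12} = - \frac{2987}{12}$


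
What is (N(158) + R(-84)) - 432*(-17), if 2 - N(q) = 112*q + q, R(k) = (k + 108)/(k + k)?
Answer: -73557/7 ≈ -10508.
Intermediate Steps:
R(k) = (108 + k)/(2*k) (R(k) = (108 + k)/((2*k)) = (108 + k)*(1/(2*k)) = (108 + k)/(2*k))
N(q) = 2 - 113*q (N(q) = 2 - (112*q + q) = 2 - 113*q)
(N(158) + R(-84)) - 432*(-17) = ((2 - 113*158) + (1/2)*(108 - 84)/(-84)) - 432*(-17) = ((2 - 17854) + (1/2)*(-1/84)*24) + 7344 = (-17852 - 1/7) + 7344 = -124965/7 + 7344 = -73557/7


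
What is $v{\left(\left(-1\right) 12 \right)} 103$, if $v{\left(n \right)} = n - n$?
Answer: $0$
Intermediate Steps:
$v{\left(n \right)} = 0$
$v{\left(\left(-1\right) 12 \right)} 103 = 0 \cdot 103 = 0$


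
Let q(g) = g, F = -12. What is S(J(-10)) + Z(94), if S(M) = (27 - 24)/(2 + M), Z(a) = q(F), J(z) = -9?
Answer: -87/7 ≈ -12.429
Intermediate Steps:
Z(a) = -12
S(M) = 3/(2 + M)
S(J(-10)) + Z(94) = 3/(2 - 9) - 12 = 3/(-7) - 12 = 3*(-⅐) - 12 = -3/7 - 12 = -87/7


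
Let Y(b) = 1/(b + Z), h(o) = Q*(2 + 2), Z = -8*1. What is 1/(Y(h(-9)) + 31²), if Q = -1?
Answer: 12/11531 ≈ 0.0010407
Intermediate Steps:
Z = -8
h(o) = -4 (h(o) = -(2 + 2) = -1*4 = -4)
Y(b) = 1/(-8 + b) (Y(b) = 1/(b - 8) = 1/(-8 + b))
1/(Y(h(-9)) + 31²) = 1/(1/(-8 - 4) + 31²) = 1/(1/(-12) + 961) = 1/(-1/12 + 961) = 1/(11531/12) = 12/11531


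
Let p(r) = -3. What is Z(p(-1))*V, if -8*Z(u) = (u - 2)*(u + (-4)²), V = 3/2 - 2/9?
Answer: 1495/144 ≈ 10.382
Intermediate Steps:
V = 23/18 (V = 3*(½) - 2*⅑ = 3/2 - 2/9 = 23/18 ≈ 1.2778)
Z(u) = -(-2 + u)*(16 + u)/8 (Z(u) = -(u - 2)*(u + (-4)²)/8 = -(-2 + u)*(u + 16)/8 = -(-2 + u)*(16 + u)/8)
Z(p(-1))*V = (4 - 7/4*(-3) - ⅛*(-3)²)*(23/18) = (4 + 21/4 - ⅛*9)*(23/18) = (4 + 21/4 - 9/8)*(23/18) = (65/8)*(23/18) = 1495/144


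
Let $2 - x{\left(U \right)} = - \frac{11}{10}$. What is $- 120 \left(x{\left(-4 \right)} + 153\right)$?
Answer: $-18732$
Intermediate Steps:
$x{\left(U \right)} = \frac{31}{10}$ ($x{\left(U \right)} = 2 - - \frac{11}{10} = 2 + \frac{11}{10} = \frac{31}{10}$)
$- 120 \left(x{\left(-4 \right)} + 153\right) = - 120 \left(\frac{31}{10} + 153\right) = \left(-120\right) \frac{1561}{10} = -18732$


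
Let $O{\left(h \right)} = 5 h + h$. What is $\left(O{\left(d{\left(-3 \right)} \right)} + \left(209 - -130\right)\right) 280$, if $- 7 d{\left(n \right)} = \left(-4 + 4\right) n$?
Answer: $94920$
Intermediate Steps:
$d{\left(n \right)} = 0$ ($d{\left(n \right)} = - \frac{\left(-4 + 4\right) n}{7} = - \frac{0 n}{7} = \left(- \frac{1}{7}\right) 0 = 0$)
$O{\left(h \right)} = 6 h$
$\left(O{\left(d{\left(-3 \right)} \right)} + \left(209 - -130\right)\right) 280 = \left(6 \cdot 0 + \left(209 - -130\right)\right) 280 = \left(0 + \left(209 + 130\right)\right) 280 = \left(0 + 339\right) 280 = 339 \cdot 280 = 94920$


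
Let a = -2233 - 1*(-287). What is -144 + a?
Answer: -2090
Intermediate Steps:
a = -1946 (a = -2233 + 287 = -1946)
-144 + a = -144 - 1946 = -2090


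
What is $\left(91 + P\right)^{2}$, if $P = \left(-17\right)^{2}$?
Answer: $144400$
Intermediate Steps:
$P = 289$
$\left(91 + P\right)^{2} = \left(91 + 289\right)^{2} = 380^{2} = 144400$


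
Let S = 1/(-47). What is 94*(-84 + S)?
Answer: -7898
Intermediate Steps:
S = -1/47 ≈ -0.021277
94*(-84 + S) = 94*(-84 - 1/47) = 94*(-3949/47) = -7898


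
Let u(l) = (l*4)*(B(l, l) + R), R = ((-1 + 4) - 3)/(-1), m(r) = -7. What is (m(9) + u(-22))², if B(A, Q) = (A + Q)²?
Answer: 29027640625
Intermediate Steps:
R = 0 (R = (3 - 3)*(-1) = 0*(-1) = 0)
u(l) = 16*l³ (u(l) = (l*4)*((l + l)² + 0) = (4*l)*((2*l)² + 0) = (4*l)*(4*l² + 0) = (4*l)*(4*l²) = 16*l³)
(m(9) + u(-22))² = (-7 + 16*(-22)³)² = (-7 + 16*(-10648))² = (-7 - 170368)² = (-170375)² = 29027640625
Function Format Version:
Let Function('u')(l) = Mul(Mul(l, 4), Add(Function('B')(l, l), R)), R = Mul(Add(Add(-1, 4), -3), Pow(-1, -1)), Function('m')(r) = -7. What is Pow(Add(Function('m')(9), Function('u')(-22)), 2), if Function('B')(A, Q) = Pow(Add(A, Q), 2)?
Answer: 29027640625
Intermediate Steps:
R = 0 (R = Mul(Add(3, -3), -1) = Mul(0, -1) = 0)
Function('u')(l) = Mul(16, Pow(l, 3)) (Function('u')(l) = Mul(Mul(l, 4), Add(Pow(Add(l, l), 2), 0)) = Mul(Mul(4, l), Add(Pow(Mul(2, l), 2), 0)) = Mul(Mul(4, l), Add(Mul(4, Pow(l, 2)), 0)) = Mul(Mul(4, l), Mul(4, Pow(l, 2))) = Mul(16, Pow(l, 3)))
Pow(Add(Function('m')(9), Function('u')(-22)), 2) = Pow(Add(-7, Mul(16, Pow(-22, 3))), 2) = Pow(Add(-7, Mul(16, -10648)), 2) = Pow(Add(-7, -170368), 2) = Pow(-170375, 2) = 29027640625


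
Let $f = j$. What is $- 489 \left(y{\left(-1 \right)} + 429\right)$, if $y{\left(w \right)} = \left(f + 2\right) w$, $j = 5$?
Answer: $-206358$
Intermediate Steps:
$f = 5$
$y{\left(w \right)} = 7 w$ ($y{\left(w \right)} = \left(5 + 2\right) w = 7 w$)
$- 489 \left(y{\left(-1 \right)} + 429\right) = - 489 \left(7 \left(-1\right) + 429\right) = - 489 \left(-7 + 429\right) = \left(-489\right) 422 = -206358$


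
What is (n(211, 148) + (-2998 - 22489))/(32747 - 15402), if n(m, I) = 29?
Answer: -25458/17345 ≈ -1.4677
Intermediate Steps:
(n(211, 148) + (-2998 - 22489))/(32747 - 15402) = (29 + (-2998 - 22489))/(32747 - 15402) = (29 - 25487)/17345 = -25458*1/17345 = -25458/17345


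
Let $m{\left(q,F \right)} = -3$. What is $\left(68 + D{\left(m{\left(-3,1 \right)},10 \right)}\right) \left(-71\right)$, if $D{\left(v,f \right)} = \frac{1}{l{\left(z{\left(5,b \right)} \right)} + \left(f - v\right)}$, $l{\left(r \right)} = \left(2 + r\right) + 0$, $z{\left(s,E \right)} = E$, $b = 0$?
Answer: $- \frac{72491}{15} \approx -4832.7$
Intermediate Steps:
$l{\left(r \right)} = 2 + r$
$D{\left(v,f \right)} = \frac{1}{2 + f - v}$ ($D{\left(v,f \right)} = \frac{1}{\left(2 + 0\right) + \left(f - v\right)} = \frac{1}{2 + \left(f - v\right)} = \frac{1}{2 + f - v}$)
$\left(68 + D{\left(m{\left(-3,1 \right)},10 \right)}\right) \left(-71\right) = \left(68 + \frac{1}{2 + 10 - -3}\right) \left(-71\right) = \left(68 + \frac{1}{2 + 10 + 3}\right) \left(-71\right) = \left(68 + \frac{1}{15}\right) \left(-71\right) = \frac{1021}{15} \left(-71\right) = - \frac{72491}{15}$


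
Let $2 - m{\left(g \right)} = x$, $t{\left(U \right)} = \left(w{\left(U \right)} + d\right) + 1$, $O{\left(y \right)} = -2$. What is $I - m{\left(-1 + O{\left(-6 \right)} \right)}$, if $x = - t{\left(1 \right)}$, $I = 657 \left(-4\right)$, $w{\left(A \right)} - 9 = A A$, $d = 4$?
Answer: $-2645$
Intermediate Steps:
$w{\left(A \right)} = 9 + A^{2}$ ($w{\left(A \right)} = 9 + A A = 9 + A^{2}$)
$t{\left(U \right)} = 14 + U^{2}$ ($t{\left(U \right)} = \left(\left(9 + U^{2}\right) + 4\right) + 1 = \left(13 + U^{2}\right) + 1 = 14 + U^{2}$)
$I = -2628$
$x = -15$ ($x = - (14 + 1^{2}) = - (14 + 1) = \left(-1\right) 15 = -15$)
$m{\left(g \right)} = 17$ ($m{\left(g \right)} = 2 - -15 = 2 + 15 = 17$)
$I - m{\left(-1 + O{\left(-6 \right)} \right)} = -2628 - 17 = -2645$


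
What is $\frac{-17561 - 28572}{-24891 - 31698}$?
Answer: $\frac{46133}{56589} \approx 0.81523$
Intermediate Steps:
$\frac{-17561 - 28572}{-24891 - 31698} = - \frac{46133}{-56589} = \left(-46133\right) \left(- \frac{1}{56589}\right) = \frac{46133}{56589}$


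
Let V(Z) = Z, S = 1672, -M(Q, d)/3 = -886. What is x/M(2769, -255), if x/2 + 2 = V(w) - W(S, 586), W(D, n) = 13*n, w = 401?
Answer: -7219/1329 ≈ -5.4319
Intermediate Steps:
M(Q, d) = 2658 (M(Q, d) = -3*(-886) = 2658)
x = -14438 (x = -4 + 2*(401 - 13*586) = -4 + 2*(401 - 1*7618) = -4 + 2*(401 - 7618) = -4 + 2*(-7217) = -4 - 14434 = -14438)
x/M(2769, -255) = -14438/2658 = -14438*1/2658 = -7219/1329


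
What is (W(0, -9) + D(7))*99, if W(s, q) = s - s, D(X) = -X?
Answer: -693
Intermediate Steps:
W(s, q) = 0
(W(0, -9) + D(7))*99 = (0 - 1*7)*99 = (0 - 7)*99 = -7*99 = -693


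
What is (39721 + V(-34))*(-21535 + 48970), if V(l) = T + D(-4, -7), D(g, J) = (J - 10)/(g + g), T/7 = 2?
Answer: 8721504195/8 ≈ 1.0902e+9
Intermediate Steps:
T = 14 (T = 7*2 = 14)
D(g, J) = (-10 + J)/(2*g) (D(g, J) = (-10 + J)/((2*g)) = (-10 + J)*(1/(2*g)) = (-10 + J)/(2*g))
V(l) = 129/8 (V(l) = 14 + (1/2)*(-10 - 7)/(-4) = 14 + (1/2)*(-1/4)*(-17) = 14 + 17/8 = 129/8)
(39721 + V(-34))*(-21535 + 48970) = (39721 + 129/8)*(-21535 + 48970) = (317897/8)*27435 = 8721504195/8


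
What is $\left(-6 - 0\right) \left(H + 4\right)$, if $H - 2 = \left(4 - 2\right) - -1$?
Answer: $-54$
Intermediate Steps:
$H = 5$ ($H = 2 + \left(\left(4 - 2\right) - -1\right) = 2 + \left(2 + 1\right) = 2 + 3 = 5$)
$\left(-6 - 0\right) \left(H + 4\right) = \left(-6 - 0\right) \left(5 + 4\right) = \left(-6 + 0\right) 9 = \left(-6\right) 9 = -54$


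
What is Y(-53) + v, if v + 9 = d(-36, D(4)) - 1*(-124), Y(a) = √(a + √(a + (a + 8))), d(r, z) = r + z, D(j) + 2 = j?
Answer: 81 + √(-53 + 7*I*√2) ≈ 81.677 + 7.3115*I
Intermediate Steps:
D(j) = -2 + j
Y(a) = √(a + √(8 + 2*a)) (Y(a) = √(a + √(a + (8 + a))) = √(a + √(8 + 2*a)))
v = 81 (v = -9 + ((-36 + (-2 + 4)) - 1*(-124)) = -9 + ((-36 + 2) + 124) = -9 + (-34 + 124) = -9 + 90 = 81)
Y(-53) + v = √(-53 + √2*√(4 - 53)) + 81 = √(-53 + √2*√(-49)) + 81 = √(-53 + √2*(7*I)) + 81 = √(-53 + 7*I*√2) + 81 = 81 + √(-53 + 7*I*√2)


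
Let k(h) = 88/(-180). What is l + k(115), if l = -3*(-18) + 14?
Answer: 3038/45 ≈ 67.511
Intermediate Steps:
l = 68 (l = 54 + 14 = 68)
k(h) = -22/45 (k(h) = 88*(-1/180) = -22/45)
l + k(115) = 68 - 22/45 = 3038/45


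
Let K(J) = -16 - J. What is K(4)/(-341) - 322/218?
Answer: -52721/37169 ≈ -1.4184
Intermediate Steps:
K(4)/(-341) - 322/218 = (-16 - 1*4)/(-341) - 322/218 = (-16 - 4)*(-1/341) - 322*1/218 = -20*(-1/341) - 161/109 = 20/341 - 161/109 = -52721/37169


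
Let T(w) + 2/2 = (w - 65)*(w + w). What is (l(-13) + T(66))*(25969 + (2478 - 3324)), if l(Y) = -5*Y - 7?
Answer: 4748247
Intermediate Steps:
l(Y) = -7 - 5*Y
T(w) = -1 + 2*w*(-65 + w) (T(w) = -1 + (w - 65)*(w + w) = -1 + (-65 + w)*(2*w) = -1 + 2*w*(-65 + w))
(l(-13) + T(66))*(25969 + (2478 - 3324)) = ((-7 - 5*(-13)) + (-1 - 130*66 + 2*66²))*(25969 + (2478 - 3324)) = ((-7 + 65) + (-1 - 8580 + 2*4356))*(25969 - 846) = (58 + (-1 - 8580 + 8712))*25123 = (58 + 131)*25123 = 189*25123 = 4748247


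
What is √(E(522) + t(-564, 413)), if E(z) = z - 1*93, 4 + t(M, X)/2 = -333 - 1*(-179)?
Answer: √113 ≈ 10.630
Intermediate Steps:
t(M, X) = -316 (t(M, X) = -8 + 2*(-333 - 1*(-179)) = -8 + 2*(-333 + 179) = -8 + 2*(-154) = -8 - 308 = -316)
E(z) = -93 + z (E(z) = z - 93 = -93 + z)
√(E(522) + t(-564, 413)) = √((-93 + 522) - 316) = √(429 - 316) = √113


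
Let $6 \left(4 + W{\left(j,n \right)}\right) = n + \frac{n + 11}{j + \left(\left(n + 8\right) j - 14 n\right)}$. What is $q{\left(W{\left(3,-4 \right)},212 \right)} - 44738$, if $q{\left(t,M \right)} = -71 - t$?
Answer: $- \frac{19086653}{426} \approx -44804.0$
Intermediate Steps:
$W{\left(j,n \right)} = -4 + \frac{n}{6} + \frac{11 + n}{6 \left(j - 14 n + j \left(8 + n\right)\right)}$ ($W{\left(j,n \right)} = -4 + \frac{n + \frac{n + 11}{j + \left(\left(n + 8\right) j - 14 n\right)}}{6} = -4 + \frac{n + \frac{11 + n}{j + \left(\left(8 + n\right) j - 14 n\right)}}{6} = -4 + \frac{n + \frac{11 + n}{j + \left(j \left(8 + n\right) - 14 n\right)}}{6} = -4 + \frac{n + \frac{11 + n}{j + \left(- 14 n + j \left(8 + n\right)\right)}}{6} = -4 + \frac{n + \frac{11 + n}{j - 14 n + j \left(8 + n\right)}}{6} = -4 + \left(\frac{n}{6} + \frac{11 + n}{6 \left(j - 14 n + j \left(8 + n\right)\right)}\right) = -4 + \frac{n}{6} + \frac{11 + n}{6 \left(j - 14 n + j \left(8 + n\right)\right)}$)
$q{\left(W{\left(3,-4 \right)},212 \right)} - 44738 = \left(-71 - \frac{11 - 648 - 14 \left(-4\right)^{2} + 337 \left(-4\right) + 3 \left(-4\right)^{2} - 45 \left(-4\right)}{6 \left(\left(-14\right) \left(-4\right) + 9 \cdot 3 + 3 \left(-4\right)\right)}\right) - 44738 = \left(-71 - \frac{11 - 648 - 224 - 1348 + 3 \cdot 16 + 180}{6 \left(56 + 27 - 12\right)}\right) - 44738 = \left(-71 - \frac{11 - 648 - 224 - 1348 + 48 + 180}{6 \cdot 71}\right) - 44738 = \left(-71 - \frac{1}{6} \cdot \frac{1}{71} \left(-1981\right)\right) - 44738 = \left(-71 - - \frac{1981}{426}\right) - 44738 = \left(-71 + \frac{1981}{426}\right) - 44738 = - \frac{28265}{426} - 44738 = - \frac{19086653}{426}$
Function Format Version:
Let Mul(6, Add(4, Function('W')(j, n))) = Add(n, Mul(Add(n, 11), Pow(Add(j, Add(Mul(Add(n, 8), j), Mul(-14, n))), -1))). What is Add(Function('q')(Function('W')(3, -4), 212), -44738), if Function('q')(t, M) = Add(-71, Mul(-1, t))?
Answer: Rational(-19086653, 426) ≈ -44804.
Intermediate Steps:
Function('W')(j, n) = Add(-4, Mul(Rational(1, 6), n), Mul(Rational(1, 6), Pow(Add(j, Mul(-14, n), Mul(j, Add(8, n))), -1), Add(11, n))) (Function('W')(j, n) = Add(-4, Mul(Rational(1, 6), Add(n, Mul(Add(n, 11), Pow(Add(j, Add(Mul(Add(n, 8), j), Mul(-14, n))), -1))))) = Add(-4, Mul(Rational(1, 6), Add(n, Mul(Add(11, n), Pow(Add(j, Add(Mul(Add(8, n), j), Mul(-14, n))), -1))))) = Add(-4, Mul(Rational(1, 6), Add(n, Mul(Add(11, n), Pow(Add(j, Add(Mul(j, Add(8, n)), Mul(-14, n))), -1))))) = Add(-4, Mul(Rational(1, 6), Add(n, Mul(Add(11, n), Pow(Add(j, Add(Mul(-14, n), Mul(j, Add(8, n)))), -1))))) = Add(-4, Mul(Rational(1, 6), Add(n, Mul(Add(11, n), Pow(Add(j, Mul(-14, n), Mul(j, Add(8, n))), -1))))) = Add(-4, Mul(Rational(1, 6), Add(n, Mul(Pow(Add(j, Mul(-14, n), Mul(j, Add(8, n))), -1), Add(11, n))))) = Add(-4, Add(Mul(Rational(1, 6), n), Mul(Rational(1, 6), Pow(Add(j, Mul(-14, n), Mul(j, Add(8, n))), -1), Add(11, n)))) = Add(-4, Mul(Rational(1, 6), n), Mul(Rational(1, 6), Pow(Add(j, Mul(-14, n), Mul(j, Add(8, n))), -1), Add(11, n))))
Add(Function('q')(Function('W')(3, -4), 212), -44738) = Add(Add(-71, Mul(-1, Mul(Rational(1, 6), Pow(Add(Mul(-14, -4), Mul(9, 3), Mul(3, -4)), -1), Add(11, Mul(-216, 3), Mul(-14, Pow(-4, 2)), Mul(337, -4), Mul(3, Pow(-4, 2)), Mul(-15, 3, -4))))), -44738) = Add(Add(-71, Mul(-1, Mul(Rational(1, 6), Pow(Add(56, 27, -12), -1), Add(11, -648, Mul(-14, 16), -1348, Mul(3, 16), 180)))), -44738) = Add(Add(-71, Mul(-1, Mul(Rational(1, 6), Pow(71, -1), Add(11, -648, -224, -1348, 48, 180)))), -44738) = Add(Add(-71, Mul(-1, Mul(Rational(1, 6), Rational(1, 71), -1981))), -44738) = Add(Add(-71, Mul(-1, Rational(-1981, 426))), -44738) = Add(Add(-71, Rational(1981, 426)), -44738) = Add(Rational(-28265, 426), -44738) = Rational(-19086653, 426)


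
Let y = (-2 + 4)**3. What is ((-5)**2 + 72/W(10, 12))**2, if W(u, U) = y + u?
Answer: 841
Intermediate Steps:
y = 8 (y = 2**3 = 8)
W(u, U) = 8 + u
((-5)**2 + 72/W(10, 12))**2 = ((-5)**2 + 72/(8 + 10))**2 = (25 + 72/18)**2 = (25 + 72*(1/18))**2 = (25 + 4)**2 = 29**2 = 841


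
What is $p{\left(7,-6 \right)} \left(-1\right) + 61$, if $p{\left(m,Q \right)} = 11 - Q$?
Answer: $44$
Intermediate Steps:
$p{\left(7,-6 \right)} \left(-1\right) + 61 = \left(11 - -6\right) \left(-1\right) + 61 = \left(11 + 6\right) \left(-1\right) + 61 = 17 \left(-1\right) + 61 = -17 + 61 = 44$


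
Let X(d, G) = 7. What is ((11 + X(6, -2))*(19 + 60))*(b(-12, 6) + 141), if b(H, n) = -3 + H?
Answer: 179172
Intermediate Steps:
((11 + X(6, -2))*(19 + 60))*(b(-12, 6) + 141) = ((11 + 7)*(19 + 60))*((-3 - 12) + 141) = (18*79)*(-15 + 141) = 1422*126 = 179172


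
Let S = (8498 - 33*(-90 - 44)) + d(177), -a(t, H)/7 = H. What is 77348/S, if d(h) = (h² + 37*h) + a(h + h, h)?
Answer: 77348/49559 ≈ 1.5607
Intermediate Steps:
a(t, H) = -7*H
d(h) = h² + 30*h (d(h) = (h² + 37*h) - 7*h = h² + 30*h)
S = 49559 (S = (8498 - 33*(-90 - 44)) + 177*(30 + 177) = (8498 - 33*(-134)) + 177*207 = (8498 + 4422) + 36639 = 12920 + 36639 = 49559)
77348/S = 77348/49559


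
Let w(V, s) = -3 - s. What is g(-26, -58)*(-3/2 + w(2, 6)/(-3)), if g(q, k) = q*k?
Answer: 2262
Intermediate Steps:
g(q, k) = k*q
g(-26, -58)*(-3/2 + w(2, 6)/(-3)) = (-58*(-26))*(-3/2 + (-3 - 1*6)/(-3)) = 1508*(-3*½ + (-3 - 6)*(-⅓)) = 1508*(-3/2 - 9*(-⅓)) = 1508*(-3/2 + 3) = 1508*(3/2) = 2262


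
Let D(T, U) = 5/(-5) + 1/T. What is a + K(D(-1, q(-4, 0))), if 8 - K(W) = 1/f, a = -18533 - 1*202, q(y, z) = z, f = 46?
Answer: -861443/46 ≈ -18727.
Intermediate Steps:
D(T, U) = -1 + 1/T (D(T, U) = 5*(-1/5) + 1/T = -1 + 1/T)
a = -18735 (a = -18533 - 202 = -18735)
K(W) = 367/46 (K(W) = 8 - 1/46 = 367/46)
a + K(D(-1, q(-4, 0))) = -18735 + 367/46 = -861443/46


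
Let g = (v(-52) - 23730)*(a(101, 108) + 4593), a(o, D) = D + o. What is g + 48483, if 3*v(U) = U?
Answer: -341958635/3 ≈ -1.1399e+8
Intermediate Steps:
v(U) = U/3
g = -342104084/3 (g = ((⅓)*(-52) - 23730)*((108 + 101) + 4593) = (-52/3 - 23730)*(209 + 4593) = -71242/3*4802 = -342104084/3 ≈ -1.1403e+8)
g + 48483 = -342104084/3 + 48483 = -341958635/3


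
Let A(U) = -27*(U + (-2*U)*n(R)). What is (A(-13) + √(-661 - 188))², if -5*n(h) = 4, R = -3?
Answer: 20799744/25 + 9126*I*√849/5 ≈ 8.3199e+5 + 53182.0*I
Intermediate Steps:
n(h) = -⅘ (n(h) = -⅕*4 = -⅘)
A(U) = -351*U/5 (A(U) = -27*(U - 2*U*(-⅘)) = -27*(U + 8*U/5) = -351*U/5)
(A(-13) + √(-661 - 188))² = (-351/5*(-13) + √(-661 - 188))² = (4563/5 + √(-849))² = (4563/5 + I*√849)²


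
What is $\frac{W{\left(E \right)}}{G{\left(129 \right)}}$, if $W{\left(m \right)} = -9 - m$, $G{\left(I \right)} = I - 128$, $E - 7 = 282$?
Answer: $-298$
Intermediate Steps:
$E = 289$ ($E = 7 + 282 = 289$)
$G{\left(I \right)} = -128 + I$
$\frac{W{\left(E \right)}}{G{\left(129 \right)}} = \frac{-9 - 289}{-128 + 129} = \frac{-9 - 289}{1} = \left(-298\right) 1 = -298$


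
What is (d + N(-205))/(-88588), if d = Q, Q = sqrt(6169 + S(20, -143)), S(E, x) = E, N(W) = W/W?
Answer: -1/88588 - sqrt(6189)/88588 ≈ -0.00089933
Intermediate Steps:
N(W) = 1
Q = sqrt(6189) (Q = sqrt(6169 + 20) = sqrt(6189) ≈ 78.670)
d = sqrt(6189) ≈ 78.670
(d + N(-205))/(-88588) = (sqrt(6189) + 1)/(-88588) = (1 + sqrt(6189))*(-1/88588) = -1/88588 - sqrt(6189)/88588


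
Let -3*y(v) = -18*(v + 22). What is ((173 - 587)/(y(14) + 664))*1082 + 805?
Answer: 65113/220 ≈ 295.97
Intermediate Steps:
y(v) = 132 + 6*v (y(v) = -(-6)*(v + 22) = -(-6)*(22 + v) = -(-396 - 18*v)/3 = 132 + 6*v)
((173 - 587)/(y(14) + 664))*1082 + 805 = ((173 - 587)/((132 + 6*14) + 664))*1082 + 805 = -414/((132 + 84) + 664)*1082 + 805 = -414/(216 + 664)*1082 + 805 = -414/880*1082 + 805 = -414*1/880*1082 + 805 = -207/440*1082 + 805 = -111987/220 + 805 = 65113/220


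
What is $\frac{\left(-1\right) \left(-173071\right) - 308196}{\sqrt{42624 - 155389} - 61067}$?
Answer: $\frac{358768625}{162143098} + \frac{5875 i \sqrt{112765}}{162143098} \approx 2.2127 + 0.012167 i$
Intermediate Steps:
$\frac{\left(-1\right) \left(-173071\right) - 308196}{\sqrt{42624 - 155389} - 61067} = \frac{173071 - 308196}{\sqrt{-112765} - 61067} = \frac{173071 - 308196}{i \sqrt{112765} - 61067} = - \frac{135125}{-61067 + i \sqrt{112765}}$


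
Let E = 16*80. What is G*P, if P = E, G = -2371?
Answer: -3034880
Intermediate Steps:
E = 1280
P = 1280
G*P = -2371*1280 = -3034880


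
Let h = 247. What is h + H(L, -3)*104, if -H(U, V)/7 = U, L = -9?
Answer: 6799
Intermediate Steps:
H(U, V) = -7*U
h + H(L, -3)*104 = 247 - 7*(-9)*104 = 247 + 63*104 = 247 + 6552 = 6799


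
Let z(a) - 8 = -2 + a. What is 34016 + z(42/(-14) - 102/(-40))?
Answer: 680431/20 ≈ 34022.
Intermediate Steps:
z(a) = 6 + a (z(a) = 8 + (-2 + a) = 6 + a)
34016 + z(42/(-14) - 102/(-40)) = 34016 + (6 + (42/(-14) - 102/(-40))) = 34016 + (6 + (42*(-1/14) - 102*(-1/40))) = 34016 + (6 + (-3 + 51/20)) = 34016 + (6 - 9/20) = 34016 + 111/20 = 680431/20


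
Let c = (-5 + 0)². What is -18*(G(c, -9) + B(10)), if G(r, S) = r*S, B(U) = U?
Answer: 3870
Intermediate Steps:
c = 25 (c = (-5)² = 25)
G(r, S) = S*r
-18*(G(c, -9) + B(10)) = -18*(-9*25 + 10) = -18*(-225 + 10) = -18*(-215) = 3870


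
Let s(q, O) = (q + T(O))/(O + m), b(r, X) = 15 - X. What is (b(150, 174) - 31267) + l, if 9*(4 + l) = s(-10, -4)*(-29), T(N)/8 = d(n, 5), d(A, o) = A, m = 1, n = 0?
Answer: -848900/27 ≈ -31441.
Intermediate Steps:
T(N) = 0 (T(N) = 8*0 = 0)
s(q, O) = q/(1 + O) (s(q, O) = (q + 0)/(O + 1) = q/(1 + O))
l = -398/27 (l = -4 + (-10/(1 - 4)*(-29))/9 = -4 + (-10/(-3)*(-29))/9 = -4 + (-10*(-1/3)*(-29))/9 = -4 + ((10/3)*(-29))/9 = -4 + (1/9)*(-290/3) = -4 - 290/27 = -398/27 ≈ -14.741)
(b(150, 174) - 31267) + l = ((15 - 1*174) - 31267) - 398/27 = ((15 - 174) - 31267) - 398/27 = (-159 - 31267) - 398/27 = -31426 - 398/27 = -848900/27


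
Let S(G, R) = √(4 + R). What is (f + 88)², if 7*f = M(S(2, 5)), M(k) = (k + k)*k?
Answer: 401956/49 ≈ 8203.2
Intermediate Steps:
M(k) = 2*k² (M(k) = (2*k)*k = 2*k²)
f = 18/7 (f = (2*(√(4 + 5))²)/7 = (2*(√9)²)/7 = (2*3²)/7 = (2*9)/7 = (⅐)*18 = 18/7 ≈ 2.5714)
(f + 88)² = (18/7 + 88)² = (634/7)² = 401956/49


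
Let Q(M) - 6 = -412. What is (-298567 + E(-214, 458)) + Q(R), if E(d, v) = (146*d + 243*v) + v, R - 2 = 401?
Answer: -218465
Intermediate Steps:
R = 403 (R = 2 + 401 = 403)
Q(M) = -406 (Q(M) = 6 - 412 = -406)
E(d, v) = 146*d + 244*v
(-298567 + E(-214, 458)) + Q(R) = (-298567 + (146*(-214) + 244*458)) - 406 = (-298567 + (-31244 + 111752)) - 406 = (-298567 + 80508) - 406 = -218059 - 406 = -218465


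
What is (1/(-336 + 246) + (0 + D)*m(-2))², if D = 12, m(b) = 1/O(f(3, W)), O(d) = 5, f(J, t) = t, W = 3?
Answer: 1849/324 ≈ 5.7068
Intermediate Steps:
m(b) = ⅕ (m(b) = 1/5 = ⅕)
(1/(-336 + 246) + (0 + D)*m(-2))² = (1/(-336 + 246) + (0 + 12)*(⅕))² = (1/(-90) + 12*(⅕))² = (-1/90 + 12/5)² = (43/18)² = 1849/324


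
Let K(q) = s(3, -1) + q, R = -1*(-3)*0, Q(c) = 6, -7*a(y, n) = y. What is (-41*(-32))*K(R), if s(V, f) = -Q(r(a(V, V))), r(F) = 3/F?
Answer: -7872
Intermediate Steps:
a(y, n) = -y/7
s(V, f) = -6 (s(V, f) = -1*6 = -6)
R = 0 (R = 3*0 = 0)
K(q) = -6 + q
(-41*(-32))*K(R) = (-41*(-32))*(-6 + 0) = 1312*(-6) = -7872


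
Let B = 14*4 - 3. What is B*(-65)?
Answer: -3445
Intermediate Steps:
B = 53 (B = 56 - 3 = 53)
B*(-65) = 53*(-65) = -3445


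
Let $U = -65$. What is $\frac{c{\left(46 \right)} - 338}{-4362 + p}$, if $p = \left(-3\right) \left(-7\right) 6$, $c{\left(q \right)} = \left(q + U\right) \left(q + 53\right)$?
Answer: $\frac{2219}{4236} \approx 0.52384$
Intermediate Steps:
$c{\left(q \right)} = \left(-65 + q\right) \left(53 + q\right)$ ($c{\left(q \right)} = \left(q - 65\right) \left(q + 53\right) = \left(-65 + q\right) \left(53 + q\right)$)
$p = 126$ ($p = 21 \cdot 6 = 126$)
$\frac{c{\left(46 \right)} - 338}{-4362 + p} = \frac{\left(-3445 + 46^{2} - 552\right) - 338}{-4362 + 126} = \frac{\left(-3445 + 2116 - 552\right) - 338}{-4236} = \left(-1881 - 338\right) \left(- \frac{1}{4236}\right) = \left(-2219\right) \left(- \frac{1}{4236}\right) = \frac{2219}{4236}$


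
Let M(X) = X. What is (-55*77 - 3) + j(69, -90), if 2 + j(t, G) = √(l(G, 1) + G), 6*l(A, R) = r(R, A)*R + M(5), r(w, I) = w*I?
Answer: -4240 + 25*I*√6/6 ≈ -4240.0 + 10.206*I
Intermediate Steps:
r(w, I) = I*w
l(A, R) = ⅚ + A*R²/6 (l(A, R) = ((A*R)*R + 5)/6 = (A*R² + 5)/6 = (5 + A*R²)/6 = ⅚ + A*R²/6)
j(t, G) = -2 + √(⅚ + 7*G/6) (j(t, G) = -2 + √((⅚ + (⅙)*G*1²) + G) = -2 + √((⅚ + (⅙)*G*1) + G) = -2 + √((⅚ + G/6) + G) = -2 + √(⅚ + 7*G/6))
(-55*77 - 3) + j(69, -90) = (-55*77 - 3) + (-2 + √(30 + 42*(-90))/6) = (-4235 - 3) + (-2 + √(30 - 3780)/6) = -4238 + (-2 + √(-3750)/6) = -4238 + (-2 + (25*I*√6)/6) = -4238 + (-2 + 25*I*√6/6) = -4240 + 25*I*√6/6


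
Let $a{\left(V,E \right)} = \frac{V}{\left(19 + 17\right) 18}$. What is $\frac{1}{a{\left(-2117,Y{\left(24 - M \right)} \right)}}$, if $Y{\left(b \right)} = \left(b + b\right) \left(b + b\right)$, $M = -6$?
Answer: $- \frac{648}{2117} \approx -0.30609$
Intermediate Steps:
$Y{\left(b \right)} = 4 b^{2}$ ($Y{\left(b \right)} = 2 b 2 b = 4 b^{2}$)
$a{\left(V,E \right)} = \frac{V}{648}$ ($a{\left(V,E \right)} = \frac{V}{36 \cdot 18} = \frac{V}{648}$)
$\frac{1}{a{\left(-2117,Y{\left(24 - M \right)} \right)}} = \frac{1}{\frac{1}{648} \left(-2117\right)} = \frac{1}{- \frac{2117}{648}} = - \frac{648}{2117}$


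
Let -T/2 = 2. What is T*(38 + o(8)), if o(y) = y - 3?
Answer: -172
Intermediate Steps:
o(y) = -3 + y
T = -4 (T = -2*2 = -4)
T*(38 + o(8)) = -4*(38 + (-3 + 8)) = -4*(38 + 5) = -4*43 = -172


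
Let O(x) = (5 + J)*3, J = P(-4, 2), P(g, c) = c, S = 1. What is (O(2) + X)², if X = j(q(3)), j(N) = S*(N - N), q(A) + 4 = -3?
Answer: 441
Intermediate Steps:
q(A) = -7 (q(A) = -4 - 3 = -7)
j(N) = 0 (j(N) = 1*(N - N) = 1*0 = 0)
J = 2
X = 0
O(x) = 21 (O(x) = (5 + 2)*3 = 7*3 = 21)
(O(2) + X)² = (21 + 0)² = 21² = 441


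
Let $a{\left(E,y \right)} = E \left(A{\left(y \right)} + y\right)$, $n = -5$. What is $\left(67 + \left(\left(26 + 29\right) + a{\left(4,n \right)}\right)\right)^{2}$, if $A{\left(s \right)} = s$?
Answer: $6724$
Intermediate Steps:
$a{\left(E,y \right)} = 2 E y$ ($a{\left(E,y \right)} = E \left(y + y\right) = E 2 y = 2 E y$)
$\left(67 + \left(\left(26 + 29\right) + a{\left(4,n \right)}\right)\right)^{2} = \left(67 + \left(\left(26 + 29\right) + 2 \cdot 4 \left(-5\right)\right)\right)^{2} = \left(67 + \left(55 - 40\right)\right)^{2} = \left(67 + 15\right)^{2} = 82^{2} = 6724$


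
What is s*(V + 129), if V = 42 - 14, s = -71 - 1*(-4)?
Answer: -10519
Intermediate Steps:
s = -67 (s = -71 + 4 = -67)
V = 28
s*(V + 129) = -67*(28 + 129) = -67*157 = -10519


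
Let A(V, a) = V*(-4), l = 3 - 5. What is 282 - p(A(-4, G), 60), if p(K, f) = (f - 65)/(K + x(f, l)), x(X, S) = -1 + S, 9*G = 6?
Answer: 3671/13 ≈ 282.38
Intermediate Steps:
G = ⅔ (G = (⅑)*6 = ⅔ ≈ 0.66667)
l = -2
A(V, a) = -4*V
p(K, f) = (-65 + f)/(-3 + K) (p(K, f) = (f - 65)/(K + (-1 - 2)) = (-65 + f)/(K - 3) = (-65 + f)/(-3 + K))
282 - p(A(-4, G), 60) = 282 - (-65 + 60)/(-3 - 4*(-4)) = 282 - (-5)/(-3 + 16) = 282 - (-5)/13 = 282 - 1*(-5/13) = 282 + 5/13 = 3671/13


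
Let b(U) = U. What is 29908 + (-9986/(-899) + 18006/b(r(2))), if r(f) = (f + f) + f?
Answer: 29595177/899 ≈ 32920.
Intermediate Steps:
r(f) = 3*f (r(f) = 2*f + f = 3*f)
29908 + (-9986/(-899) + 18006/b(r(2))) = 29908 + (-9986/(-899) + 18006/((3*2))) = 29908 + (-9986*(-1/899) + 18006/6) = 29908 + (9986/899 + 18006*(1/6)) = 29908 + (9986/899 + 3001) = 29908 + 2707885/899 = 29595177/899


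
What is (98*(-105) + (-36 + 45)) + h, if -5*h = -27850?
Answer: -4711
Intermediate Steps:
h = 5570 (h = -⅕*(-27850) = 5570)
(98*(-105) + (-36 + 45)) + h = (98*(-105) + (-36 + 45)) + 5570 = (-10290 + 9) + 5570 = -10281 + 5570 = -4711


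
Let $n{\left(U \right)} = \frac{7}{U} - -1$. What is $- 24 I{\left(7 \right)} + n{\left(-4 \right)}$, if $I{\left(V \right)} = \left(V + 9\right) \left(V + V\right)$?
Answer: $- \frac{21507}{4} \approx -5376.8$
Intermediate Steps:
$I{\left(V \right)} = 2 V \left(9 + V\right)$ ($I{\left(V \right)} = \left(9 + V\right) 2 V = 2 V \left(9 + V\right)$)
$n{\left(U \right)} = 1 + \frac{7}{U}$ ($n{\left(U \right)} = \frac{7}{U} + 1 = 1 + \frac{7}{U}$)
$- 24 I{\left(7 \right)} + n{\left(-4 \right)} = - 24 \cdot 2 \cdot 7 \left(9 + 7\right) + \frac{7 - 4}{-4} = - 24 \cdot 2 \cdot 7 \cdot 16 - \frac{3}{4} = \left(-24\right) 224 - \frac{3}{4} = -5376 - \frac{3}{4} = - \frac{21507}{4}$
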